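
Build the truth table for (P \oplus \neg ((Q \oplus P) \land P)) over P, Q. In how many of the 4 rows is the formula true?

P | Q || (Q \oplus P) | ((Q \oplus P) \land P) | \neg ((Q \oplus P) \land P) | φ
1 | 1 ||      0       |           0            |              1              | 0
1 | 0 ||      1       |           1            |              0              | 1
0 | 1 ||      1       |           0            |              1              | 1
0 | 0 ||      0       |           0            |              1              | 1
The formula is true on 3 of the 4 rows.

3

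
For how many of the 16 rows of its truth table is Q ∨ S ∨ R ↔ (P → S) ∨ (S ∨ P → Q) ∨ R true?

P | Q | R | S | φ
- | - | - | - | -
1 | 1 | 1 | 1 | 1
1 | 1 | 1 | 0 | 1
1 | 1 | 0 | 1 | 1
1 | 1 | 0 | 0 | 1
1 | 0 | 1 | 1 | 1
1 | 0 | 1 | 0 | 1
1 | 0 | 0 | 1 | 1
1 | 0 | 0 | 0 | 1
0 | 1 | 1 | 1 | 1
0 | 1 | 1 | 0 | 1
0 | 1 | 0 | 1 | 1
0 | 1 | 0 | 0 | 1
0 | 0 | 1 | 1 | 1
0 | 0 | 1 | 0 | 1
0 | 0 | 0 | 1 | 1
0 | 0 | 0 | 0 | 0
The formula is true on 15 of the 16 rows.

15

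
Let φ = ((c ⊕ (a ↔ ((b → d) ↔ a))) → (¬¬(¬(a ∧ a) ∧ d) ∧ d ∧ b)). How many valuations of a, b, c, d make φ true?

a | b | c | d || (b → d) | ((b → d) ↔ a) | (a ↔ ((b → d) ↔ a)) | (c ⊕ (a ↔ ((b → d) ↔ a))) | (a ∧ a) | ¬(a ∧ a) | (¬(a ∧ a) ∧ d) | ¬(¬(a ∧ a) ∧ d) | ¬¬(¬(a ∧ a) ∧ d) | (¬¬(¬(a ∧ a) ∧ d) ∧ d ∧ b) | φ
F | F | F | F ||    T    |       F       |          T          |             T             |    F    |    T     |       F        |        T        |        F         |             F              | F
F | F | F | T ||    T    |       F       |          T          |             T             |    F    |    T     |       T        |        F        |        T         |             F              | F
F | F | T | F ||    T    |       F       |          T          |             F             |    F    |    T     |       F        |        T        |        F         |             F              | T
F | F | T | T ||    T    |       F       |          T          |             F             |    F    |    T     |       T        |        F        |        T         |             F              | T
F | T | F | F ||    F    |       T       |          F          |             F             |    F    |    T     |       F        |        T        |        F         |             F              | T
F | T | F | T ||    T    |       F       |          T          |             T             |    F    |    T     |       T        |        F        |        T         |             T              | T
F | T | T | F ||    F    |       T       |          F          |             T             |    F    |    T     |       F        |        T        |        F         |             F              | F
F | T | T | T ||    T    |       F       |          T          |             F             |    F    |    T     |       T        |        F        |        T         |             T              | T
T | F | F | F ||    T    |       T       |          T          |             T             |    T    |    F     |       F        |        T        |        F         |             F              | F
T | F | F | T ||    T    |       T       |          T          |             T             |    T    |    F     |       F        |        T        |        F         |             F              | F
T | F | T | F ||    T    |       T       |          T          |             F             |    T    |    F     |       F        |        T        |        F         |             F              | T
T | F | T | T ||    T    |       T       |          T          |             F             |    T    |    F     |       F        |        T        |        F         |             F              | T
T | T | F | F ||    F    |       F       |          F          |             F             |    T    |    F     |       F        |        T        |        F         |             F              | T
T | T | F | T ||    T    |       T       |          T          |             T             |    T    |    F     |       F        |        T        |        F         |             F              | F
T | T | T | F ||    F    |       F       |          F          |             T             |    T    |    F     |       F        |        T        |        F         |             F              | F
T | T | T | T ||    T    |       T       |          T          |             F             |    T    |    F     |       F        |        T        |        F         |             F              | T
The formula is true on 9 of the 16 rows.

9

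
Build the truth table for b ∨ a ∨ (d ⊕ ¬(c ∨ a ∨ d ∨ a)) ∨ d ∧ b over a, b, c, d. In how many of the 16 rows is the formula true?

a | b | c | d || φ
F | F | F | F || T
F | F | F | T || T
F | F | T | F || F
F | F | T | T || T
F | T | F | F || T
F | T | F | T || T
F | T | T | F || T
F | T | T | T || T
T | F | F | F || T
T | F | F | T || T
T | F | T | F || T
T | F | T | T || T
T | T | F | F || T
T | T | F | T || T
T | T | T | F || T
T | T | T | T || T
The formula is true on 15 of the 16 rows.

15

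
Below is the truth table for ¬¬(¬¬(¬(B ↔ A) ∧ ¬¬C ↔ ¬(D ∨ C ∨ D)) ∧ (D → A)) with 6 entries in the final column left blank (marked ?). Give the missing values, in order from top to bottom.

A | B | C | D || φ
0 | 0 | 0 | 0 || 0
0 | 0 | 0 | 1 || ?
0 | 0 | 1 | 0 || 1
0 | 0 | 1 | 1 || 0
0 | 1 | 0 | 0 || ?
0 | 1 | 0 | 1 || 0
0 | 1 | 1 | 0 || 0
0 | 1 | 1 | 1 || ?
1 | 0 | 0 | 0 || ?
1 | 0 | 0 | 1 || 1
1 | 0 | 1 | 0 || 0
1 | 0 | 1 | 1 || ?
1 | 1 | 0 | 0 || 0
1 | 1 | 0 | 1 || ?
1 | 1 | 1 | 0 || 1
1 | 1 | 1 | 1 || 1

0, 0, 0, 0, 0, 1

Row A=0, B=0, C=0, D=1: (¬¬(¬(B ↔ A) ∧ ¬¬C ↔ ¬(D ∨ C ∨ D)) ∧ (D → A)) = 0, ¬(¬¬(¬(B ↔ A) ∧ ¬¬C ↔ ¬(D ∨ C ∨ D)) ∧ (D → A)) = 1, so the formula = 0.
Row A=0, B=1, C=0, D=0: (¬¬(¬(B ↔ A) ∧ ¬¬C ↔ ¬(D ∨ C ∨ D)) ∧ (D → A)) = 0, ¬(¬¬(¬(B ↔ A) ∧ ¬¬C ↔ ¬(D ∨ C ∨ D)) ∧ (D → A)) = 1, so the formula = 0.
Row A=0, B=1, C=1, D=1: (¬¬(¬(B ↔ A) ∧ ¬¬C ↔ ¬(D ∨ C ∨ D)) ∧ (D → A)) = 0, ¬(¬¬(¬(B ↔ A) ∧ ¬¬C ↔ ¬(D ∨ C ∨ D)) ∧ (D → A)) = 1, so the formula = 0.
Row A=1, B=0, C=0, D=0: (¬¬(¬(B ↔ A) ∧ ¬¬C ↔ ¬(D ∨ C ∨ D)) ∧ (D → A)) = 0, ¬(¬¬(¬(B ↔ A) ∧ ¬¬C ↔ ¬(D ∨ C ∨ D)) ∧ (D → A)) = 1, so the formula = 0.
Row A=1, B=0, C=1, D=1: (¬¬(¬(B ↔ A) ∧ ¬¬C ↔ ¬(D ∨ C ∨ D)) ∧ (D → A)) = 0, ¬(¬¬(¬(B ↔ A) ∧ ¬¬C ↔ ¬(D ∨ C ∨ D)) ∧ (D → A)) = 1, so the formula = 0.
Row A=1, B=1, C=0, D=1: (¬¬(¬(B ↔ A) ∧ ¬¬C ↔ ¬(D ∨ C ∨ D)) ∧ (D → A)) = 1, ¬(¬¬(¬(B ↔ A) ∧ ¬¬C ↔ ¬(D ∨ C ∨ D)) ∧ (D → A)) = 0, so the formula = 1.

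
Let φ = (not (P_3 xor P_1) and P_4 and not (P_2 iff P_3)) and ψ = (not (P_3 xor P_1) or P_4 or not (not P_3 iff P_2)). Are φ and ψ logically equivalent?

not equivalent

 P_1  |  P_2  |  P_3  |  P_4  ||   φ   |   ψ  
False | False | False | False || False |  True
False | False | False |  True || False |  True
False | False |  True | False || False | False
False | False |  True |  True || False |  True
False |  True | False | False || False |  True
False |  True | False |  True ||  True |  True
False |  True |  True | False || False |  True
False |  True |  True |  True || False |  True
 True | False | False | False || False |  True
 True | False | False |  True || False |  True
 True | False |  True | False || False |  True
 True | False |  True |  True ||  True |  True
 True |  True | False | False || False | False
 True |  True | False |  True || False |  True
 True |  True |  True | False || False |  True
 True |  True |  True |  True || False |  True
The columns differ at P_1=False, P_2=False, P_3=False, P_4=False (φ=False, ψ=True), so they are not equivalent.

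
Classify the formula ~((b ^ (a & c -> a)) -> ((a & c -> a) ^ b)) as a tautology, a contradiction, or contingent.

a  b  c  |  (a & c)  ((a & c) -> a)  (b ^ ((a & c) -> a))  (((a & c) -> a) ^ b)  φ
0  0  0  |     0           1                  1                     1            0
0  0  1  |     0           1                  1                     1            0
0  1  0  |     0           1                  0                     0            0
0  1  1  |     0           1                  0                     0            0
1  0  0  |     0           1                  1                     1            0
1  0  1  |     1           1                  1                     1            0
1  1  0  |     0           1                  0                     0            0
1  1  1  |     1           1                  0                     0            0
Every row is 0, so the formula is a contradiction.

contradiction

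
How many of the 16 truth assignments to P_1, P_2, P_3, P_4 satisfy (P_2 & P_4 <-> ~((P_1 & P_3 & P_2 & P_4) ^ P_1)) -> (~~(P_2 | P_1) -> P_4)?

12

P_1 | P_2 | P_3 | P_4 || φ
 0  |  0  |  0  |  0  || 1
 0  |  0  |  0  |  1  || 1
 0  |  0  |  1  |  0  || 1
 0  |  0  |  1  |  1  || 1
 0  |  1  |  0  |  0  || 1
 0  |  1  |  0  |  1  || 1
 0  |  1  |  1  |  0  || 1
 0  |  1  |  1  |  1  || 1
 1  |  0  |  0  |  0  || 0
 1  |  0  |  0  |  1  || 1
 1  |  0  |  1  |  0  || 0
 1  |  0  |  1  |  1  || 1
 1  |  1  |  0  |  0  || 0
 1  |  1  |  0  |  1  || 1
 1  |  1  |  1  |  0  || 0
 1  |  1  |  1  |  1  || 1
The formula is true on 12 of the 16 rows.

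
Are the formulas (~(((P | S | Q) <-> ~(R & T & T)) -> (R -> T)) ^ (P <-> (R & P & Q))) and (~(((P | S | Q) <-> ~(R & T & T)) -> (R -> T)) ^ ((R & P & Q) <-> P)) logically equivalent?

P | Q | R | S | T | φ | ψ
- | - | - | - | - | - | -
T | T | T | T | T | T | T
T | T | T | T | F | F | F
T | T | T | F | T | T | T
T | T | T | F | F | F | F
T | T | F | T | T | F | F
T | T | F | T | F | F | F
T | T | F | F | T | F | F
T | T | F | F | F | F | F
T | F | T | T | T | F | F
T | F | T | T | F | T | T
T | F | T | F | T | F | F
T | F | T | F | F | T | T
T | F | F | T | T | F | F
T | F | F | T | F | F | F
T | F | F | F | T | F | F
T | F | F | F | F | F | F
F | T | T | T | T | T | T
F | T | T | T | F | F | F
F | T | T | F | T | T | T
F | T | T | F | F | F | F
F | T | F | T | T | T | T
F | T | F | T | F | T | T
F | T | F | F | T | T | T
F | T | F | F | F | T | T
F | F | T | T | T | T | T
F | F | T | T | F | F | F
F | F | T | F | T | T | T
F | F | T | F | F | T | T
F | F | F | T | T | T | T
F | F | F | T | F | T | T
F | F | F | F | T | T | T
F | F | F | F | F | T | T
The columns for φ and ψ agree on every row, so they are logically equivalent.

equivalent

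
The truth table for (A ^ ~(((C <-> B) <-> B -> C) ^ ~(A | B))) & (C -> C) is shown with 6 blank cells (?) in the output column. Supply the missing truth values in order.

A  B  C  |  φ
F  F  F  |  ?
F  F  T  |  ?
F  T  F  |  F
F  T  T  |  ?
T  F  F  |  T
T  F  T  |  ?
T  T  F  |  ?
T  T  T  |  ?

Row A=F, B=F, C=F: (A ^ ~(((C <-> B) <-> B -> C) ^ ~(A | B))) = T, (C -> C) = T, so the formula = T.
Row A=F, B=F, C=T: (A ^ ~(((C <-> B) <-> B -> C) ^ ~(A | B))) = F, (C -> C) = T, so the formula = F.
Row A=F, B=T, C=T: (A ^ ~(((C <-> B) <-> B -> C) ^ ~(A | B))) = F, (C -> C) = T, so the formula = F.
Row A=T, B=F, C=T: (A ^ ~(((C <-> B) <-> B -> C) ^ ~(A | B))) = F, (C -> C) = T, so the formula = F.
Row A=T, B=T, C=F: (A ^ ~(((C <-> B) <-> B -> C) ^ ~(A | B))) = T, (C -> C) = T, so the formula = T.
Row A=T, B=T, C=T: (A ^ ~(((C <-> B) <-> B -> C) ^ ~(A | B))) = T, (C -> C) = T, so the formula = T.

T, F, F, F, T, T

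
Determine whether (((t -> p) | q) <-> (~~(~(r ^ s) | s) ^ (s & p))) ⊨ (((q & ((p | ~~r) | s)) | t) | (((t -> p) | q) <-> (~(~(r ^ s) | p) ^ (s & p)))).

p | q | r | s | t | φ | ψ
- | - | - | - | - | - | -
F | F | F | F | F | T | F
F | F | F | F | T | F | T
F | F | F | T | F | T | T
F | F | F | T | T | F | T
F | F | T | F | F | F | T
F | F | T | F | T | T | T
F | F | T | T | F | T | F
F | F | T | T | T | F | T
F | T | F | F | F | T | F
F | T | F | F | T | T | T
F | T | F | T | F | T | T
F | T | F | T | T | T | T
F | T | T | F | F | F | T
F | T | T | F | T | F | T
F | T | T | T | F | T | T
F | T | T | T | T | T | T
T | F | F | F | F | T | F
T | F | F | F | T | T | T
T | F | F | T | F | F | T
T | F | F | T | T | F | T
T | F | T | F | F | F | F
T | F | T | F | T | F | T
T | F | T | T | F | F | T
T | F | T | T | T | F | T
T | T | F | F | F | T | T
T | T | F | F | T | T | T
T | T | F | T | F | F | T
T | T | F | T | T | F | T
T | T | T | F | F | F | T
T | T | T | F | T | F | T
T | T | T | T | F | F | T
T | T | T | T | T | F | T
At p=F, q=F, r=F, s=F, t=F we have φ true but ψ false, so φ does not entail ψ.

no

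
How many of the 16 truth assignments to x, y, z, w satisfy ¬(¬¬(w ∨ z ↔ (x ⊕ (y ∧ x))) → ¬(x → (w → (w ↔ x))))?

x  y  z  w  |  (w ∨ z)  (y ∧ x)  (x ⊕ (y ∧ x))  ((w ∨ z) ↔ (x ⊕ (y ∧ x)))  ¬((w ∨ z) ↔ (x ⊕ (y ∧ x)))  ¬¬((w ∨ z) ↔ (x ⊕ (y ∧ x)))  (w ↔ x)  (w → (w ↔ x))  (x → (w → (w ↔ x)))  ¬(x → (w → (w ↔ x)))  φ
T  T  T  T  |     T        T           F                    F                          T                            F                  T           T                 T                    F            F
T  T  T  F  |     T        T           F                    F                          T                            F                  F           T                 T                    F            F
T  T  F  T  |     T        T           F                    F                          T                            F                  T           T                 T                    F            F
T  T  F  F  |     F        T           F                    T                          F                            T                  F           T                 T                    F            T
T  F  T  T  |     T        F           T                    T                          F                            T                  T           T                 T                    F            T
T  F  T  F  |     T        F           T                    T                          F                            T                  F           T                 T                    F            T
T  F  F  T  |     T        F           T                    T                          F                            T                  T           T                 T                    F            T
T  F  F  F  |     F        F           T                    F                          T                            F                  F           T                 T                    F            F
F  T  T  T  |     T        F           F                    F                          T                            F                  F           F                 T                    F            F
F  T  T  F  |     T        F           F                    F                          T                            F                  T           T                 T                    F            F
F  T  F  T  |     T        F           F                    F                          T                            F                  F           F                 T                    F            F
F  T  F  F  |     F        F           F                    T                          F                            T                  T           T                 T                    F            T
F  F  T  T  |     T        F           F                    F                          T                            F                  F           F                 T                    F            F
F  F  T  F  |     T        F           F                    F                          T                            F                  T           T                 T                    F            F
F  F  F  T  |     T        F           F                    F                          T                            F                  F           F                 T                    F            F
F  F  F  F  |     F        F           F                    T                          F                            T                  T           T                 T                    F            T
The formula is true on 6 of the 16 rows.

6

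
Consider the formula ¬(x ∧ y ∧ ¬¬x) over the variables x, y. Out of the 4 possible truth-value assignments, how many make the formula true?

x | y || ¬x | ¬¬x | (x ∧ y ∧ ¬¬x) | ¬(x ∧ y ∧ ¬¬x)
T | T || F  |  T  |       T       |       F       
T | F || F  |  T  |       F       |       T       
F | T || T  |  F  |       F       |       T       
F | F || T  |  F  |       F       |       T       
The formula is true on 3 of the 4 rows.

3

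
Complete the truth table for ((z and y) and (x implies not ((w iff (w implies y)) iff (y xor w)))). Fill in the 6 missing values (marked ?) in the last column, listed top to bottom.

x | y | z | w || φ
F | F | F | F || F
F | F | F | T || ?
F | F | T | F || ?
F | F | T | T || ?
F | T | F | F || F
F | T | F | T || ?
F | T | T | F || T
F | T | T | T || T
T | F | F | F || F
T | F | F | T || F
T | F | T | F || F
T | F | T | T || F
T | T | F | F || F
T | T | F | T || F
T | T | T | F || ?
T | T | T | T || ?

Row x=F, y=F, z=F, w=T: (z and y) = F, (x implies not ((w iff (w implies y)) iff (y xor w))) = T, so the formula = F.
Row x=F, y=F, z=T, w=F: (z and y) = F, (x implies not ((w iff (w implies y)) iff (y xor w))) = T, so the formula = F.
Row x=F, y=F, z=T, w=T: (z and y) = F, (x implies not ((w iff (w implies y)) iff (y xor w))) = T, so the formula = F.
Row x=F, y=T, z=F, w=T: (z and y) = F, (x implies not ((w iff (w implies y)) iff (y xor w))) = T, so the formula = F.
Row x=T, y=T, z=T, w=F: (z and y) = T, (x implies not ((w iff (w implies y)) iff (y xor w))) = T, so the formula = T.
Row x=T, y=T, z=T, w=T: (z and y) = T, (x implies not ((w iff (w implies y)) iff (y xor w))) = T, so the formula = T.

F, F, F, F, T, T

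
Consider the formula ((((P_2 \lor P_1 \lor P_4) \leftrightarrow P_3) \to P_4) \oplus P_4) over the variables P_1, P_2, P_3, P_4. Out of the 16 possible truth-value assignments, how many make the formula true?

 P_1  |  P_2  |  P_3  |  P_4  ||   φ  
 True |  True |  True |  True || False
 True |  True |  True | False || False
 True |  True | False |  True || False
 True |  True | False | False ||  True
 True | False |  True |  True || False
 True | False |  True | False || False
 True | False | False |  True || False
 True | False | False | False ||  True
False |  True |  True |  True || False
False |  True |  True | False || False
False |  True | False |  True || False
False |  True | False | False ||  True
False | False |  True |  True || False
False | False |  True | False ||  True
False | False | False |  True || False
False | False | False | False || False
The formula is true on 4 of the 16 rows.

4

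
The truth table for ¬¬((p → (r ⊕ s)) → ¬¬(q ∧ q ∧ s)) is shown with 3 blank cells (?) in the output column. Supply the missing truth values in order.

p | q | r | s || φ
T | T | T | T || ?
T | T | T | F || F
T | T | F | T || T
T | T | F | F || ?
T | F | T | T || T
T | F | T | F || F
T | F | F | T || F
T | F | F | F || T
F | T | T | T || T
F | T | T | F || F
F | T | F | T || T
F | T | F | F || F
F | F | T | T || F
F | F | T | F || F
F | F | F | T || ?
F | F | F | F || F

Row p=T, q=T, r=T, s=T: ((p → (r ⊕ s)) → ¬¬(q ∧ q ∧ s)) = T, ¬((p → (r ⊕ s)) → ¬¬(q ∧ q ∧ s)) = F, so the formula = T.
Row p=T, q=T, r=F, s=F: ((p → (r ⊕ s)) → ¬¬(q ∧ q ∧ s)) = T, ¬((p → (r ⊕ s)) → ¬¬(q ∧ q ∧ s)) = F, so the formula = T.
Row p=F, q=F, r=F, s=T: ((p → (r ⊕ s)) → ¬¬(q ∧ q ∧ s)) = F, ¬((p → (r ⊕ s)) → ¬¬(q ∧ q ∧ s)) = T, so the formula = F.

T, T, F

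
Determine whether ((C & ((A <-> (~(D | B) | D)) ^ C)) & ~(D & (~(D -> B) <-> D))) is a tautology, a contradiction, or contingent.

A  B  C  D  |  φ
T  T  T  T  |  F
T  T  T  F  |  T
T  T  F  T  |  F
T  T  F  F  |  F
T  F  T  T  |  F
T  F  T  F  |  F
T  F  F  T  |  F
T  F  F  F  |  F
F  T  T  T  |  T
F  T  T  F  |  F
F  T  F  T  |  F
F  T  F  F  |  F
F  F  T  T  |  F
F  F  T  F  |  T
F  F  F  T  |  F
F  F  F  F  |  F
3 of 16 rows are T, so the formula is contingent.

contingent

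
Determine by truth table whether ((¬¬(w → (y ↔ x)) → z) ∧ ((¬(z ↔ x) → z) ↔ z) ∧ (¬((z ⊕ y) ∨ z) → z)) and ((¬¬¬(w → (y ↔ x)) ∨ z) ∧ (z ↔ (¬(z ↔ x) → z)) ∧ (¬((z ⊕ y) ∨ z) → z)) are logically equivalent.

equivalent

  x      y      z      w    |    φ      ψ  
 True   True   True   True  |   True   True
 True   True   True  False  |   True   True
 True   True  False   True  |  False  False
 True   True  False  False  |  False  False
 True  False   True   True  |   True   True
 True  False   True  False  |   True   True
 True  False  False   True  |  False  False
 True  False  False  False  |  False  False
False   True   True   True  |   True   True
False   True   True  False  |   True   True
False   True  False   True  |  False  False
False   True  False  False  |  False  False
False  False   True   True  |   True   True
False  False   True  False  |   True   True
False  False  False   True  |  False  False
False  False  False  False  |  False  False
The columns for φ and ψ agree on every row, so they are logically equivalent.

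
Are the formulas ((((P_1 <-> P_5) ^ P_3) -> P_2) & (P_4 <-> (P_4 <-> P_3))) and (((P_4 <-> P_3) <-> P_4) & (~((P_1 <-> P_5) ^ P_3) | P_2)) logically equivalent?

P_1 | P_2 | P_3 | P_4 | P_5 | φ | ψ
--- | --- | --- | --- | --- | - | -
 T  |  T  |  T  |  T  |  T  | T | T
 T  |  T  |  T  |  T  |  F  | T | T
 T  |  T  |  T  |  F  |  T  | T | T
 T  |  T  |  T  |  F  |  F  | T | T
 T  |  T  |  F  |  T  |  T  | F | F
 T  |  T  |  F  |  T  |  F  | F | F
 T  |  T  |  F  |  F  |  T  | F | F
 T  |  T  |  F  |  F  |  F  | F | F
 T  |  F  |  T  |  T  |  T  | T | T
 T  |  F  |  T  |  T  |  F  | F | F
 T  |  F  |  T  |  F  |  T  | T | T
 T  |  F  |  T  |  F  |  F  | F | F
 T  |  F  |  F  |  T  |  T  | F | F
 T  |  F  |  F  |  T  |  F  | F | F
 T  |  F  |  F  |  F  |  T  | F | F
 T  |  F  |  F  |  F  |  F  | F | F
 F  |  T  |  T  |  T  |  T  | T | T
 F  |  T  |  T  |  T  |  F  | T | T
 F  |  T  |  T  |  F  |  T  | T | T
 F  |  T  |  T  |  F  |  F  | T | T
 F  |  T  |  F  |  T  |  T  | F | F
 F  |  T  |  F  |  T  |  F  | F | F
 F  |  T  |  F  |  F  |  T  | F | F
 F  |  T  |  F  |  F  |  F  | F | F
 F  |  F  |  T  |  T  |  T  | F | F
 F  |  F  |  T  |  T  |  F  | T | T
 F  |  F  |  T  |  F  |  T  | F | F
 F  |  F  |  T  |  F  |  F  | T | T
 F  |  F  |  F  |  T  |  T  | F | F
 F  |  F  |  F  |  T  |  F  | F | F
 F  |  F  |  F  |  F  |  T  | F | F
 F  |  F  |  F  |  F  |  F  | F | F
The columns for φ and ψ agree on every row, so they are logically equivalent.

equivalent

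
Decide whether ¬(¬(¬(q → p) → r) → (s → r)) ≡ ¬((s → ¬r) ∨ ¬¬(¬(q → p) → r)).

not equivalent

p | q | r | s | φ | ψ
- | - | - | - | - | -
T | T | T | T | F | F
T | T | T | F | F | F
T | T | F | T | F | F
T | T | F | F | F | F
T | F | T | T | F | F
T | F | T | F | F | F
T | F | F | T | F | F
T | F | F | F | F | F
F | T | T | T | F | F
F | T | T | F | F | F
F | T | F | T | T | F
F | T | F | F | F | F
F | F | T | T | F | F
F | F | T | F | F | F
F | F | F | T | F | F
F | F | F | F | F | F
The columns differ at p=F, q=T, r=F, s=T (φ=T, ψ=F), so they are not equivalent.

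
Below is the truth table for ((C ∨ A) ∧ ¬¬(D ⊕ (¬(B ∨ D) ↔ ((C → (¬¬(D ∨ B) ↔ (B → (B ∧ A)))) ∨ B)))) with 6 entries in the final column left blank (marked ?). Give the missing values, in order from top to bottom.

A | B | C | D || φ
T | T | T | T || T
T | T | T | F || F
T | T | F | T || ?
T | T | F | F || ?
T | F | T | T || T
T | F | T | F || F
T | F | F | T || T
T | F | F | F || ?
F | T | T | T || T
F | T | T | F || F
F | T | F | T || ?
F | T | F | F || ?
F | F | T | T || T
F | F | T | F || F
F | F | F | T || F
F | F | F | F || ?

T, F, T, F, F, F

Row A=T, B=T, C=F, D=T: (C ∨ A) = T, ¬¬(D ⊕ (¬(B ∨ D) ↔ ((C → (¬¬(D ∨ B) ↔ (B → (B ∧ A)))) ∨ B))) = T, so the formula = T.
Row A=T, B=T, C=F, D=F: (C ∨ A) = T, ¬¬(D ⊕ (¬(B ∨ D) ↔ ((C → (¬¬(D ∨ B) ↔ (B → (B ∧ A)))) ∨ B))) = F, so the formula = F.
Row A=T, B=F, C=F, D=F: (C ∨ A) = T, ¬¬(D ⊕ (¬(B ∨ D) ↔ ((C → (¬¬(D ∨ B) ↔ (B → (B ∧ A)))) ∨ B))) = T, so the formula = T.
Row A=F, B=T, C=F, D=T: (C ∨ A) = F, ¬¬(D ⊕ (¬(B ∨ D) ↔ ((C → (¬¬(D ∨ B) ↔ (B → (B ∧ A)))) ∨ B))) = T, so the formula = F.
Row A=F, B=T, C=F, D=F: (C ∨ A) = F, ¬¬(D ⊕ (¬(B ∨ D) ↔ ((C → (¬¬(D ∨ B) ↔ (B → (B ∧ A)))) ∨ B))) = F, so the formula = F.
Row A=F, B=F, C=F, D=F: (C ∨ A) = F, ¬¬(D ⊕ (¬(B ∨ D) ↔ ((C → (¬¬(D ∨ B) ↔ (B → (B ∧ A)))) ∨ B))) = T, so the formula = F.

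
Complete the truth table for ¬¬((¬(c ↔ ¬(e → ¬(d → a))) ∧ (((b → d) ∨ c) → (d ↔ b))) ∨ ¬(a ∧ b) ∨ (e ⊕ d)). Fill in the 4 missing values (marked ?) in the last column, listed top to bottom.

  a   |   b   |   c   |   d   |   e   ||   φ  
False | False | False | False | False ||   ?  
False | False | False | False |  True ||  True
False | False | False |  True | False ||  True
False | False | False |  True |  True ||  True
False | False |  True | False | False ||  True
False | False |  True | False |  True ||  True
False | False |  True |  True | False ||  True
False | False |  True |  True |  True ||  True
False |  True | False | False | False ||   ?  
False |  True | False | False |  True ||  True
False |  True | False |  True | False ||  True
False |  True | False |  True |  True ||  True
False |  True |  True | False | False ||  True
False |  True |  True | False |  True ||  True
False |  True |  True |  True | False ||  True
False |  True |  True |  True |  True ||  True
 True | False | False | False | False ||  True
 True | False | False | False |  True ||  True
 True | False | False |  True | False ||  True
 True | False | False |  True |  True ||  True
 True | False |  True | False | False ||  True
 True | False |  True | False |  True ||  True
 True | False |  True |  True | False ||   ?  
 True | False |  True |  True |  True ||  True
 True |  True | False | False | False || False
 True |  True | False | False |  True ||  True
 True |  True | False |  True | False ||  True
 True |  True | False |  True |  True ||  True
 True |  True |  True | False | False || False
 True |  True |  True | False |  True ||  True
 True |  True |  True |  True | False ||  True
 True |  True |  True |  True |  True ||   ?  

Row 1: ((¬(c ↔ ¬(e → ¬(d → a))) ∧ (((b → d) ∨ c) → (d ↔ b))) ∨ ¬(a ∧ b) ∨ (e ⊕ d)) = True, ¬((¬(c ↔ ¬(e → ¬(d → a))) ∧ (((b → d) ∨ c) → (d ↔ b))) ∨ ¬(a ∧ b) ∨ (e ⊕ d)) = False, so the formula = True.
Row 9: ((¬(c ↔ ¬(e → ¬(d → a))) ∧ (((b → d) ∨ c) → (d ↔ b))) ∨ ¬(a ∧ b) ∨ (e ⊕ d)) = True, ¬((¬(c ↔ ¬(e → ¬(d → a))) ∧ (((b → d) ∨ c) → (d ↔ b))) ∨ ¬(a ∧ b) ∨ (e ⊕ d)) = False, so the formula = True.
Row 23: ((¬(c ↔ ¬(e → ¬(d → a))) ∧ (((b → d) ∨ c) → (d ↔ b))) ∨ ¬(a ∧ b) ∨ (e ⊕ d)) = True, ¬((¬(c ↔ ¬(e → ¬(d → a))) ∧ (((b → d) ∨ c) → (d ↔ b))) ∨ ¬(a ∧ b) ∨ (e ⊕ d)) = False, so the formula = True.
Row 32: ((¬(c ↔ ¬(e → ¬(d → a))) ∧ (((b → d) ∨ c) → (d ↔ b))) ∨ ¬(a ∧ b) ∨ (e ⊕ d)) = False, ¬((¬(c ↔ ¬(e → ¬(d → a))) ∧ (((b → d) ∨ c) → (d ↔ b))) ∨ ¬(a ∧ b) ∨ (e ⊕ d)) = True, so the formula = False.

True, True, True, False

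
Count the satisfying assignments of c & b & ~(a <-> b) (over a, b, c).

1

a | b | c | (c & b) | (a <-> b) | ~(a <-> b) | ((c & b) & ~(a <-> b))
- | - | - | ------- | --------- | ---------- | ----------------------
0 | 0 | 0 |    0    |     1     |     0      |           0           
0 | 0 | 1 |    0    |     1     |     0      |           0           
0 | 1 | 0 |    0    |     0     |     1      |           0           
0 | 1 | 1 |    1    |     0     |     1      |           1           
1 | 0 | 0 |    0    |     0     |     1      |           0           
1 | 0 | 1 |    0    |     0     |     1      |           0           
1 | 1 | 0 |    0    |     1     |     0      |           0           
1 | 1 | 1 |    1    |     1     |     0      |           0           
The formula is true on 1 of the 8 rows.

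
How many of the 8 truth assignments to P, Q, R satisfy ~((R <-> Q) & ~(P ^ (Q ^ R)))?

P | Q | R | ~((R <-> Q) & ~(P ^ (Q ^ R)))
- | - | - | -----------------------------
F | F | F |               F              
F | F | T |               T              
F | T | F |               T              
F | T | T |               F              
T | F | F |               T              
T | F | T |               T              
T | T | F |               T              
T | T | T |               T              
The formula is true on 6 of the 8 rows.

6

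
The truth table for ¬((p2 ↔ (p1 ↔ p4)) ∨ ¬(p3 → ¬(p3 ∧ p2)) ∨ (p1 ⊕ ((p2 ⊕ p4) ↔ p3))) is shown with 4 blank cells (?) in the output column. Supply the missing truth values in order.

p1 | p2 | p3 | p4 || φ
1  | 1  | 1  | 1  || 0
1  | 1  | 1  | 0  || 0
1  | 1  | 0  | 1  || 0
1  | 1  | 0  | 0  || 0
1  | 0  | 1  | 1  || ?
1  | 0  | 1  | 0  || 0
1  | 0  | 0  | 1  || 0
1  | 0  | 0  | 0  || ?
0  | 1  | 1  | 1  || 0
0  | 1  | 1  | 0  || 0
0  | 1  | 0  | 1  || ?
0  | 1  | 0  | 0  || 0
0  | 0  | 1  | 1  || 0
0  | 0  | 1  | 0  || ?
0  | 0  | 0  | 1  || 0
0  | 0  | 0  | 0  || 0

Row p1=1, p2=0, p3=1, p4=1: (p2 ↔ (p1 ↔ p4)) = 0, ¬(p3 → ¬(p3 ∧ p2)) = 0, (p1 ⊕ ((p2 ⊕ p4) ↔ p3)) = 0, ((p2 ↔ (p1 ↔ p4)) ∨ ¬(p3 → ¬(p3 ∧ p2)) ∨ (p1 ⊕ ((p2 ⊕ p4) ↔ p3))) = 0, so the formula = 1.
Row p1=1, p2=0, p3=0, p4=0: (p2 ↔ (p1 ↔ p4)) = 1, ¬(p3 → ¬(p3 ∧ p2)) = 0, (p1 ⊕ ((p2 ⊕ p4) ↔ p3)) = 0, ((p2 ↔ (p1 ↔ p4)) ∨ ¬(p3 → ¬(p3 ∧ p2)) ∨ (p1 ⊕ ((p2 ⊕ p4) ↔ p3))) = 1, so the formula = 0.
Row p1=0, p2=1, p3=0, p4=1: (p2 ↔ (p1 ↔ p4)) = 0, ¬(p3 → ¬(p3 ∧ p2)) = 0, (p1 ⊕ ((p2 ⊕ p4) ↔ p3)) = 1, ((p2 ↔ (p1 ↔ p4)) ∨ ¬(p3 → ¬(p3 ∧ p2)) ∨ (p1 ⊕ ((p2 ⊕ p4) ↔ p3))) = 1, so the formula = 0.
Row p1=0, p2=0, p3=1, p4=0: (p2 ↔ (p1 ↔ p4)) = 0, ¬(p3 → ¬(p3 ∧ p2)) = 0, (p1 ⊕ ((p2 ⊕ p4) ↔ p3)) = 0, ((p2 ↔ (p1 ↔ p4)) ∨ ¬(p3 → ¬(p3 ∧ p2)) ∨ (p1 ⊕ ((p2 ⊕ p4) ↔ p3))) = 0, so the formula = 1.

1, 0, 0, 1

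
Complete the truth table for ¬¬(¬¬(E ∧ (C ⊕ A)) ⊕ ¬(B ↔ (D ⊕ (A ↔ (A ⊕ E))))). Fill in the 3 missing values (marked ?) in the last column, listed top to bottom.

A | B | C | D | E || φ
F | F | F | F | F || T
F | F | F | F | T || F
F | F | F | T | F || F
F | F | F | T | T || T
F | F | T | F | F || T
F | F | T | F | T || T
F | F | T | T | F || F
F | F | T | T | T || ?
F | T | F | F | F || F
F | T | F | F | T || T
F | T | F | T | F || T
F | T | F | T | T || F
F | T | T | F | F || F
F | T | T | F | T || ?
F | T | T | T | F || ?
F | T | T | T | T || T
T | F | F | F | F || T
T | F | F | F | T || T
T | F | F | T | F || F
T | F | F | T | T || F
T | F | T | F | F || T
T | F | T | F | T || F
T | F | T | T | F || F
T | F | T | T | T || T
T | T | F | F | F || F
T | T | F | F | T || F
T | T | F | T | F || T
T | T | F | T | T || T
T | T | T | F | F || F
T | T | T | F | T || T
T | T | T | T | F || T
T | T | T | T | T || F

F, F, T

Row A=F, B=F, C=T, D=T, E=T: (¬¬(E ∧ (C ⊕ A)) ⊕ ¬(B ↔ (D ⊕ (A ↔ (A ⊕ E))))) = F, ¬(¬¬(E ∧ (C ⊕ A)) ⊕ ¬(B ↔ (D ⊕ (A ↔ (A ⊕ E))))) = T, so the formula = F.
Row A=F, B=T, C=T, D=F, E=T: (¬¬(E ∧ (C ⊕ A)) ⊕ ¬(B ↔ (D ⊕ (A ↔ (A ⊕ E))))) = F, ¬(¬¬(E ∧ (C ⊕ A)) ⊕ ¬(B ↔ (D ⊕ (A ↔ (A ⊕ E))))) = T, so the formula = F.
Row A=F, B=T, C=T, D=T, E=F: (¬¬(E ∧ (C ⊕ A)) ⊕ ¬(B ↔ (D ⊕ (A ↔ (A ⊕ E))))) = T, ¬(¬¬(E ∧ (C ⊕ A)) ⊕ ¬(B ↔ (D ⊕ (A ↔ (A ⊕ E))))) = F, so the formula = T.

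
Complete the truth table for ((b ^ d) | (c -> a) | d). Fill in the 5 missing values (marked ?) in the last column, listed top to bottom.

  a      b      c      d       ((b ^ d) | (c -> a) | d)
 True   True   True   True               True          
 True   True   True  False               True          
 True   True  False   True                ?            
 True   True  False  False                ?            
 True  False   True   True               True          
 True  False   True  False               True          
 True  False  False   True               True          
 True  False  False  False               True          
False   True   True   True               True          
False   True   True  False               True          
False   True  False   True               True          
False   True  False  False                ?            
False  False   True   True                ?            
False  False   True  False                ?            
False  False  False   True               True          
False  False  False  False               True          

Row a=True, b=True, c=False, d=True: (b ^ d) = False, (c -> a) = True, so ((b ^ d) | (c -> a) | d) = True.
Row a=True, b=True, c=False, d=False: (b ^ d) = True, (c -> a) = True, so ((b ^ d) | (c -> a) | d) = True.
Row a=False, b=True, c=False, d=False: (b ^ d) = True, (c -> a) = True, so ((b ^ d) | (c -> a) | d) = True.
Row a=False, b=False, c=True, d=True: (b ^ d) = True, (c -> a) = False, so ((b ^ d) | (c -> a) | d) = True.
Row a=False, b=False, c=True, d=False: (b ^ d) = False, (c -> a) = False, so ((b ^ d) | (c -> a) | d) = False.

True, True, True, True, False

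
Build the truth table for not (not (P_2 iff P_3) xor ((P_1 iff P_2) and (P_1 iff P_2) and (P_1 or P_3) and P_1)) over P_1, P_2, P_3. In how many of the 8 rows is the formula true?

P_1  P_2  P_3  |  (P_2 iff P_3)  not (P_2 iff P_3)  (P_1 iff P_2)  (P_1 or P_3)  φ
 T    T    T   |        T                F                T             T        F
 T    T    F   |        F                T                T             T        T
 T    F    T   |        F                T                F             T        F
 T    F    F   |        T                F                F             T        T
 F    T    T   |        T                F                F             T        T
 F    T    F   |        F                T                F             F        F
 F    F    T   |        F                T                T             T        F
 F    F    F   |        T                F                T             F        T
The formula is true on 4 of the 8 rows.

4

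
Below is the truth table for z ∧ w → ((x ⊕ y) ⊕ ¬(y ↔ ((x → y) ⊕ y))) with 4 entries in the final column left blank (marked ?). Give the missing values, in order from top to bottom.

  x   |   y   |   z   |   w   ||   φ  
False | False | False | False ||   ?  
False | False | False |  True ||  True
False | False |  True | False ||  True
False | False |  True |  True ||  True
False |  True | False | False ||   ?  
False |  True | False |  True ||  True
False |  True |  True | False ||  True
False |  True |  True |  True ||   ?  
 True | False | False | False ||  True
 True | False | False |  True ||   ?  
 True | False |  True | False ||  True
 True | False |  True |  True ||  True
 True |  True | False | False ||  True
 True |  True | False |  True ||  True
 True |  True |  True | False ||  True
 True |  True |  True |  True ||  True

Row x=False, y=False, z=False, w=False: (z ∧ w) = False, ((x ⊕ y) ⊕ ¬(y ↔ ((x → y) ⊕ y))) = True, so the formula = True.
Row x=False, y=True, z=False, w=False: (z ∧ w) = False, ((x ⊕ y) ⊕ ¬(y ↔ ((x → y) ⊕ y))) = False, so the formula = True.
Row x=False, y=True, z=True, w=True: (z ∧ w) = True, ((x ⊕ y) ⊕ ¬(y ↔ ((x → y) ⊕ y))) = False, so the formula = False.
Row x=True, y=False, z=False, w=True: (z ∧ w) = False, ((x ⊕ y) ⊕ ¬(y ↔ ((x → y) ⊕ y))) = True, so the formula = True.

True, True, False, True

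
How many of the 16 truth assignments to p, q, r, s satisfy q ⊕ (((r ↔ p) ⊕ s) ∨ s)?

p | q | r | s || (r ↔ p) | ((r ↔ p) ⊕ s) | (((r ↔ p) ⊕ s) ∨ s) | (q ⊕ (((r ↔ p) ⊕ s) ∨ s))
T | T | T | T ||    T    |       F       |          T          |             F            
T | T | T | F ||    T    |       T       |          T          |             F            
T | T | F | T ||    F    |       T       |          T          |             F            
T | T | F | F ||    F    |       F       |          F          |             T            
T | F | T | T ||    T    |       F       |          T          |             T            
T | F | T | F ||    T    |       T       |          T          |             T            
T | F | F | T ||    F    |       T       |          T          |             T            
T | F | F | F ||    F    |       F       |          F          |             F            
F | T | T | T ||    F    |       T       |          T          |             F            
F | T | T | F ||    F    |       F       |          F          |             T            
F | T | F | T ||    T    |       F       |          T          |             F            
F | T | F | F ||    T    |       T       |          T          |             F            
F | F | T | T ||    F    |       T       |          T          |             T            
F | F | T | F ||    F    |       F       |          F          |             F            
F | F | F | T ||    T    |       F       |          T          |             T            
F | F | F | F ||    T    |       T       |          T          |             T            
The formula is true on 8 of the 16 rows.

8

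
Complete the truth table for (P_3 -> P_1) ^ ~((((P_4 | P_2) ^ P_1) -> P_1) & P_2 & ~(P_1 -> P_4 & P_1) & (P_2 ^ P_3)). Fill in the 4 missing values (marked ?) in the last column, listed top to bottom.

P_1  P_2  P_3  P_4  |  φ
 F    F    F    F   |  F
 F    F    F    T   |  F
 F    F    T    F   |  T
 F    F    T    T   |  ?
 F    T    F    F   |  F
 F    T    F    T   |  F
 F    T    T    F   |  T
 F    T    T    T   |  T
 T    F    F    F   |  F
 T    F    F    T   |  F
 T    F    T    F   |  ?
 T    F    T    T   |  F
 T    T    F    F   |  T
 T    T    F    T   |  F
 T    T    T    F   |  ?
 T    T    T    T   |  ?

Row P_1=F, P_2=F, P_3=T, P_4=T: (P_3 -> P_1) = F, ~((((P_4 | P_2) ^ P_1) -> P_1) & P_2 & ~(P_1 -> P_4 & P_1) & (P_2 ^ P_3)) = T, so the formula = T.
Row P_1=T, P_2=F, P_3=T, P_4=F: (P_3 -> P_1) = T, ~((((P_4 | P_2) ^ P_1) -> P_1) & P_2 & ~(P_1 -> P_4 & P_1) & (P_2 ^ P_3)) = T, so the formula = F.
Row P_1=T, P_2=T, P_3=T, P_4=F: (P_3 -> P_1) = T, ~((((P_4 | P_2) ^ P_1) -> P_1) & P_2 & ~(P_1 -> P_4 & P_1) & (P_2 ^ P_3)) = T, so the formula = F.
Row P_1=T, P_2=T, P_3=T, P_4=T: (P_3 -> P_1) = T, ~((((P_4 | P_2) ^ P_1) -> P_1) & P_2 & ~(P_1 -> P_4 & P_1) & (P_2 ^ P_3)) = T, so the formula = F.

T, F, F, F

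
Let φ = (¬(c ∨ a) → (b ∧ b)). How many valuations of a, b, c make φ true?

a | b | c || (c ∨ a) | ¬(c ∨ a) | (b ∧ b) | (¬(c ∨ a) → (b ∧ b))
0 | 0 | 0 ||    0    |    1     |    0    |          0          
0 | 0 | 1 ||    1    |    0     |    0    |          1          
0 | 1 | 0 ||    0    |    1     |    1    |          1          
0 | 1 | 1 ||    1    |    0     |    1    |          1          
1 | 0 | 0 ||    1    |    0     |    0    |          1          
1 | 0 | 1 ||    1    |    0     |    0    |          1          
1 | 1 | 0 ||    1    |    0     |    1    |          1          
1 | 1 | 1 ||    1    |    0     |    1    |          1          
The formula is true on 7 of the 8 rows.

7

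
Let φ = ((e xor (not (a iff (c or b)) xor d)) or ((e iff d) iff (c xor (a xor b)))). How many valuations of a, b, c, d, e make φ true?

20

a | b | c | d | e || φ
F | F | F | F | F || F
F | F | F | F | T || T
F | F | F | T | F || T
F | F | F | T | T || F
F | F | T | F | F || T
F | F | T | F | T || F
F | F | T | T | F || F
F | F | T | T | T || T
F | T | F | F | F || T
F | T | F | F | T || F
F | T | F | T | F || F
F | T | F | T | T || T
F | T | T | F | F || T
F | T | T | F | T || T
F | T | T | T | F || T
F | T | T | T | T || T
T | F | F | F | F || T
T | F | F | F | T || F
T | F | F | T | F || F
T | F | F | T | T || T
T | F | T | F | F || F
T | F | T | F | T || T
T | F | T | T | F || T
T | F | T | T | T || F
T | T | F | F | F || F
T | T | F | F | T || T
T | T | F | T | F || T
T | T | F | T | T || F
T | T | T | F | F || T
T | T | T | F | T || T
T | T | T | T | F || T
T | T | T | T | T || T
The formula is true on 20 of the 32 rows.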